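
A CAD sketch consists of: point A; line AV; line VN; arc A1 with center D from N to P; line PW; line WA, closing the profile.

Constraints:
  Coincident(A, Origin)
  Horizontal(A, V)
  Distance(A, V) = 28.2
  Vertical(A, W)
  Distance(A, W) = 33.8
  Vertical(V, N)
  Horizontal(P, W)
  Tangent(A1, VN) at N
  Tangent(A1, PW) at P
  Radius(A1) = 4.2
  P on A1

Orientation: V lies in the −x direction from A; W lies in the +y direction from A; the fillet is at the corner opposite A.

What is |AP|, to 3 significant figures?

41.5

The virtual corner opposite A is at (-28.2, 33.8). Tangency of A1 to VN means the radius DN is perpendicular to VN and tangency of A1 to PW means the radius DP is perpendicular to PW, with radius 4.2, so the center D sits 4.2 in from both sides at D = (-24.0, 29.6). That places the tangent points at N = (-28.2, 29.6) on VN and P = (-24.0, 33.8) on PW. Then |AP| = |P − A| = 41.5.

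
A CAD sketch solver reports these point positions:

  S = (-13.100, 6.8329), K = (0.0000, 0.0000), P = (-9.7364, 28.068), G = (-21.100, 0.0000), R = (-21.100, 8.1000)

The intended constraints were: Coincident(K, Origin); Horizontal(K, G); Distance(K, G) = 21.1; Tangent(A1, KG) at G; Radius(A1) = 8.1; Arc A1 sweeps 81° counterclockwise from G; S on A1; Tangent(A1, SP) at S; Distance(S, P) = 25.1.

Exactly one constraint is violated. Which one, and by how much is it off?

Distance(S, P) = 25.1 — off by 3.60.

K = (0.00, 0.00) ✓; K.y = 0.00, G.y = 0.00 ✓; |KG| = 21.10 ✓; ∠(RG, GK) = 90.00° ✓; |RG| = 8.100 ✓; bearing(R→S) − bearing(R→G) = 81.00° ✓; |RS| = 8.100 ✓; ∠(RS, SP) = 90.00° ✓; |SP| = 21.50 ✗.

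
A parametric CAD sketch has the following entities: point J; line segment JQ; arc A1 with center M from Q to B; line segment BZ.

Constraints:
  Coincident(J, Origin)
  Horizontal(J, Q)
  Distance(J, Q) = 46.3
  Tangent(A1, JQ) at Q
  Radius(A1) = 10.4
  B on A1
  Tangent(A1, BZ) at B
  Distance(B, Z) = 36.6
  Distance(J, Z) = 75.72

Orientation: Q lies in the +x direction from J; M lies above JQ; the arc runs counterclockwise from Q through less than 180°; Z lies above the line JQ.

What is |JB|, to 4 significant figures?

57.42

Checks: |MB| = 10.40 ✓; ∠(MB, BZ) = 90.00° ✓; |BZ| = 36.60 ✓; |JZ| = 75.72 ✓.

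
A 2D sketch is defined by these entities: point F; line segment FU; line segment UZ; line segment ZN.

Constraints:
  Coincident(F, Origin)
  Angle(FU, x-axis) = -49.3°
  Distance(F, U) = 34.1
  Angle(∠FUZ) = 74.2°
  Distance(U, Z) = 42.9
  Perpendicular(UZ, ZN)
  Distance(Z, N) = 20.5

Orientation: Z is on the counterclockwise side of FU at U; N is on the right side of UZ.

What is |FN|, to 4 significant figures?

63.02

F is at the origin; FU runs at -49.3° with length 34.1, so U = 34.1·(cos -49.3°, sin -49.3°) = (22.24, -25.85). ∠FUZ = 74.2°, so UZ runs at -49.3° + (180° − 74.2°) = 56.50° from the x-axis; with |UZ| = 42.9, Z = U + 42.9·(cos 56.50°, sin 56.50°) = (45.91, 9.921). UZ is perpendicular to ZN; with |ZN| = 20.5 on the right of UZ, N = Z + 20.5·(0.8339, -0.5519) = (63.01, -1.393). Then |FN| = |N − F| = 63.02.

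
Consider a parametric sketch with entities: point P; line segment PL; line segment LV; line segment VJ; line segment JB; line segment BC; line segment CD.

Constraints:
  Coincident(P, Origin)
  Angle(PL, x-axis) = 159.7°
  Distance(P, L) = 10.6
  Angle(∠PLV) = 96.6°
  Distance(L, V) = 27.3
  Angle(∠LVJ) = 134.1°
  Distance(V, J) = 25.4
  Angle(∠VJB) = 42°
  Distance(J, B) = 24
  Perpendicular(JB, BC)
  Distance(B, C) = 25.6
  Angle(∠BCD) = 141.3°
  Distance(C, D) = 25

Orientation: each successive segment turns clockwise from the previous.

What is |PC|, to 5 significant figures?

30.893

P is at the origin; PL runs at 159.7° with length 10.6, so L = (-9.9416, 3.6775). ∠PLV = 96.6° gives LV at 76.300° from the x-axis; with |LV| = 27.3, V = (-3.4759, 30.201). ∠LVJ = 134.1° gives VJ at 30.400° from the x-axis; with |VJ| = 25.4, J = (18.432, 43.054). ∠VJB = 42.0° gives JB at -107.60° from the x-axis; with |JB| = 24.0, B = (11.175, 20.177). JB is perpendicular to BC, so BC runs at 162.40°; with |BC| = 25.6, C = (-13.227, 27.918). Then |PC| = |C − P| = 30.893.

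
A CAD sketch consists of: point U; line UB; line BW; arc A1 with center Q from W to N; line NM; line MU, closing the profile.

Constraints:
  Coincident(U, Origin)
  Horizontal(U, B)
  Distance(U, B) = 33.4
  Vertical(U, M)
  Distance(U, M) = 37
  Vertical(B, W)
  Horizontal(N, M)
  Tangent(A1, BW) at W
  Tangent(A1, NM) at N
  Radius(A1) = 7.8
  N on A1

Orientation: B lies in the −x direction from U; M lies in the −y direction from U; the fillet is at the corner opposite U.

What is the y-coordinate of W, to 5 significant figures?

-29.200

The virtual corner opposite U is at (-33.400, -37.000). The tangent condition forces QW to be normal to BW and the tangent condition forces QN to be normal to NM, with radius 7.8, so the center Q sits 7.8 in from both sides at Q = (-25.600, -29.200). That places the tangent points at W = (-33.400, -29.200) on BW and N = (-25.600, -37.000) on NM. So W.y = -29.200.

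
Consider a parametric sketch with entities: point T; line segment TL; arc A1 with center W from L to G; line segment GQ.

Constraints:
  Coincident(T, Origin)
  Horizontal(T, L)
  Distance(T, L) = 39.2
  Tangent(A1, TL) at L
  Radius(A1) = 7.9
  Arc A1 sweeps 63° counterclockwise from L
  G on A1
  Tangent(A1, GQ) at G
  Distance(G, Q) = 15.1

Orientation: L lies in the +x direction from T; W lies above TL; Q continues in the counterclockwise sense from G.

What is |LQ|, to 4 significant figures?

22.56

T is at the origin; T and L share the same y with |TL| = 39.2 and L on the +x side, so L = (39.20, 0.000). The tangent condition forces WL to be normal to TL, so W = L + (0, 7.9) = (39.20, 7.900). On A1, L sits at bearing -90° from W; a 63° counterclockwise sweep puts G at bearing -27°, so G = W + 7.9·(cos -27°, sin -27°) = (46.24, 4.313). Since A1 is tangent to GQ there, WG ⟂ GQ, so GQ runs along (−sin -27°, cos -27°); with |GQ| = 15.1, Q = (53.09, 17.77). Then |LQ| = |Q − L| = 22.56.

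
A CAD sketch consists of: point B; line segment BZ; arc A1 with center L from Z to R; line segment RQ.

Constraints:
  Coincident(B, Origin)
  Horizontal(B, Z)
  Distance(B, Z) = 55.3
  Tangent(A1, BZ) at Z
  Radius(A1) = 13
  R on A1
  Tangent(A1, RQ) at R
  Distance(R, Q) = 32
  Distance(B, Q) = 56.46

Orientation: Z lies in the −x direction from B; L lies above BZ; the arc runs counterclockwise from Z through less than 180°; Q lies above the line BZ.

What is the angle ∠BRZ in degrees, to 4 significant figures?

125.4°

B is at the origin; B and Z share the same y with |BZ| = 55.3 and Z on the −x side, so Z = (-55.30, 0.000). Tangency of A1 to BZ means the radius LZ is perpendicular to BZ, so L = Z + (0, 13) = (-55.30, 13.00). Since LR ⟂ RQ (tangency), |LQ| = √(13.0² + 32.0²) = 34.54 regardless of where R sits on A1. So Q lies on both circle(B, 56.46) and circle(L, 34.54); the above-BZ intersection is Q = (-37.24, 42.44). R is the foot of the tangent from Q: R = (-42.48, 10.87).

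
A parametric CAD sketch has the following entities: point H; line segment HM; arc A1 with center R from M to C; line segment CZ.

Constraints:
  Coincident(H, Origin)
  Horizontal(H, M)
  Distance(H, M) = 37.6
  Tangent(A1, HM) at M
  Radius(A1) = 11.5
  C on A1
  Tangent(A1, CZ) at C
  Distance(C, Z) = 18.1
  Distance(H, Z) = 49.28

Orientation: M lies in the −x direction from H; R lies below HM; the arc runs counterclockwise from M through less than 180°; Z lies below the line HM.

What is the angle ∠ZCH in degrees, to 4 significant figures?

76.11°

H is at the origin; HM is horizontal with |HM| = 37.6 and M on the −x side, so M = (-37.60, 0.000). Tangency of A1 to HM means the radius RM is perpendicular to HM, so R = M + (0, -11.5) = (-37.60, -11.50). Since RC ⟂ CZ (tangency), |RZ| = √(11.5² + 18.1²) = 21.44 regardless of where C sits on A1. So Z lies on both circle(H, 49.28) and circle(R, 21.44); the below-HM intersection is Z = (-36.67, -32.92). C is the foot of the tangent from Z: C = (-47.03, -18.08).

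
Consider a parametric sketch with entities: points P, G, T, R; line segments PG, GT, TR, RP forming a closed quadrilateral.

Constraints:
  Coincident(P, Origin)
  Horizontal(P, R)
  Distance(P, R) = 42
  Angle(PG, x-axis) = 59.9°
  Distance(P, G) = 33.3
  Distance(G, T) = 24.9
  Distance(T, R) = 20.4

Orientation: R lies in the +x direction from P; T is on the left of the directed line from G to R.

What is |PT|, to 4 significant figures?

44.96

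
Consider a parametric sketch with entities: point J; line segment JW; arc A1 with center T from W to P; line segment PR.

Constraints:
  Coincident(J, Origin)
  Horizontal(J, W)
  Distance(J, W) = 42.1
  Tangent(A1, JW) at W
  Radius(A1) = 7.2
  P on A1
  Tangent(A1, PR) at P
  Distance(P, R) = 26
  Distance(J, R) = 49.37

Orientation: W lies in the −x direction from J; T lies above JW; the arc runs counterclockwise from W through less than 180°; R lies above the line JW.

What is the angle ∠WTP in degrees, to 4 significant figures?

92.92°

Checks: |TW| = 7.200 ✓; |TP| = 7.200 ✓; ∠(TP, PR) = 90.00° ✓; |PR| = 26.00 ✓; |JR| = 49.37 ✓.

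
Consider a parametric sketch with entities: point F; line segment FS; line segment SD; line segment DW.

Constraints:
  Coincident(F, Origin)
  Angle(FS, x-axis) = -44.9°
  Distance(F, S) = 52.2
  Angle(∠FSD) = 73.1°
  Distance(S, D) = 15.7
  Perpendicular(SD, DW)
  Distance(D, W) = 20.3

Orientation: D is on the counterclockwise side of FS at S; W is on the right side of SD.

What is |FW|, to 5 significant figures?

70.248

F is at the origin; FS runs at -44.9° with length 52.2, so S = 52.2·(cos -44.9°, sin -44.9°) = (36.975, -36.846). ∠FSD = 73.1°, so SD runs at -44.9° + (180° − 73.1°) = 62.000° from the x-axis; with |SD| = 15.7, D = S + 15.7·(cos 62.000°, sin 62.000°) = (44.346, -22.984). The perpendicularity gives DW at right angles to SD; with |DW| = 20.3 on the right of SD, W = D + 20.3·(0.88295, -0.46947) = (62.270, -32.514). Then |FW| = |W − F| = 70.248.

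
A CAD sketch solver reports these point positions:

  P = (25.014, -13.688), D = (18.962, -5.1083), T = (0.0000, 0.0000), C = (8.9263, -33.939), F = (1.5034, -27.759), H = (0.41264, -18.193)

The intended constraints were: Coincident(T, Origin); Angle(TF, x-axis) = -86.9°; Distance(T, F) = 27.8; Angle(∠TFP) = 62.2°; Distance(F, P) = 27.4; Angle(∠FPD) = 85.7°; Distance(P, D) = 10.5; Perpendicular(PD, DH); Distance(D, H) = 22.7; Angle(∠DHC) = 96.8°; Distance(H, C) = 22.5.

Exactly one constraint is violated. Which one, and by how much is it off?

Distance(H, C) = 22.5 — off by 4.60.

T = (0.00, 0.00) ✓; TF at -86.90° ✓; |TF| = 27.80 ✓; ∠TFP = 62.20° ✓; |FP| = 27.40 ✓; ∠FPD = 85.70° ✓; |PD| = 10.50 ✓; ∠(PD, DH) = 90.00° ✓; |DH| = 22.70 ✓; ∠DHC = 96.80° ✓; |HC| = 17.90 ✗.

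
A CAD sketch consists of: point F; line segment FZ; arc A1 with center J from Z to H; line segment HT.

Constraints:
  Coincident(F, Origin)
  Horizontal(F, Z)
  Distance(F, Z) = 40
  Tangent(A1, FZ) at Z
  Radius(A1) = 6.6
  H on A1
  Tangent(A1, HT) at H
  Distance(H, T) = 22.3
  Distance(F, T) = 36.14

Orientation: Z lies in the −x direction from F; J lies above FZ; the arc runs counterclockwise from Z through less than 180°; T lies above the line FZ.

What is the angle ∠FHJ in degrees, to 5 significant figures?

166.56°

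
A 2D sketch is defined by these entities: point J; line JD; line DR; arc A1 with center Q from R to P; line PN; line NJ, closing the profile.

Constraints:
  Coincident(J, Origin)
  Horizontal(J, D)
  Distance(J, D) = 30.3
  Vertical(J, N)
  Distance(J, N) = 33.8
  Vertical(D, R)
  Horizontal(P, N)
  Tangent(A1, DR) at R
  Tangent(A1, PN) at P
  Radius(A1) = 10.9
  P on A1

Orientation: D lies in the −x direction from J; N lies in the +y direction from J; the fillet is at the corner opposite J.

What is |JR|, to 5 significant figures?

37.980

J is at the origin; JD is horizontal with |JD| = 30.3 and D on the −x side, so D = (-30.300, 0.0000). JN is vertical with |JN| = 33.8 and N on the +y side, so N = (0.0000, 33.800). The virtual corner opposite J is at (-30.300, 33.800). Tangency of A1 to DR means the radius QR is perpendicular to DR and since A1 is tangent to PN there, QP ⟂ PN, with radius 10.9, so the center Q sits 10.9 in from both sides at Q = (-19.400, 22.900). That places the tangent points at R = (-30.300, 22.900) on DR and P = (-19.400, 33.800) on PN. Then |JR| = |R − J| = 37.980.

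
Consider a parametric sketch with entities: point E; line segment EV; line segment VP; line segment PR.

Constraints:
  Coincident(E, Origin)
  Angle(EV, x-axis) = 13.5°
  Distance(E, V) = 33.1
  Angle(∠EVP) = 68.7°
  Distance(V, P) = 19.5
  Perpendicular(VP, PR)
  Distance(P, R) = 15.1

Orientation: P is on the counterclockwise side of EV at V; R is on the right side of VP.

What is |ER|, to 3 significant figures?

46.5

E is at the origin; EV runs at 13.5° with length 33.1, so V = 33.1·(cos 13.5°, sin 13.5°) = (32.2, 7.73). ∠EVP = 68.7°, so VP runs at 13.5° + (180° − 68.7°) = 125° from the x-axis; with |VP| = 19.5, P = V + 19.5·(cos 125°, sin 125°) = (21.1, 23.7). VP is perpendicular to PR; with |PR| = 15.1 on the right of VP, R = P + 15.1·(0.821, 0.571) = (33.5, 32.4). Then |ER| = |R − E| = 46.5.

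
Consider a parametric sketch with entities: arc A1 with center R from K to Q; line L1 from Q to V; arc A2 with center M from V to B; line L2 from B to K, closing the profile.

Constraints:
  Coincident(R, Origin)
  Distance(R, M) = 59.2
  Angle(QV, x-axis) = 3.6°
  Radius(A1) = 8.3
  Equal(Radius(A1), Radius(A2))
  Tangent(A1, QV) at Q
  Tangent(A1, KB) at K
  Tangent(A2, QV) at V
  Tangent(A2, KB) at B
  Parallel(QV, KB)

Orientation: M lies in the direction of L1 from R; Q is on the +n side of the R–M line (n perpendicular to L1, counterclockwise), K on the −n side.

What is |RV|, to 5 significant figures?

59.779

The slot axis is L1's direction at 3.6°, so u = (cos 3.6°, sin 3.6°) = (0.99803, 0.062791) and n = (−sin 3.6°, cos 3.6°) = (-0.062791, 0.99803). R is at the origin and M lies 59.2 along u from R, so M = 59.2·u = (59.083, 3.7172). Tangency of A1 to both parallel lines with radius 8.3 puts Q and K at R ± 8.3·n: Q = (-0.52116, 8.2836), K = (0.52116, -8.2836). Equal radii place V and B the same way about M: V = M + 8.3·n = (58.562, 12.001), B = M − 8.3·n = (59.604, -4.5664). Then |RV| = |V − R| = 59.779.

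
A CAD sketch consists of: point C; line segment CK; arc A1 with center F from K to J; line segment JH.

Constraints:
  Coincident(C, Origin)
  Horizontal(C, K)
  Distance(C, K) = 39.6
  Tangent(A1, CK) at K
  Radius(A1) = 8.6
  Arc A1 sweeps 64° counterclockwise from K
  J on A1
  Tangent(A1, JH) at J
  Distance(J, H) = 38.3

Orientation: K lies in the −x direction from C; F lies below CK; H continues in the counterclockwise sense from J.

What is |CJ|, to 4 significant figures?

47.58

C is at the origin; CK is horizontal with |CK| = 39.6 and K on the −x side, so K = (-39.60, 0.000). Tangency of A1 to CK means the radius FK is perpendicular to CK, so F = K + (0, -8.6) = (-39.60, -8.600). On A1, K sits at bearing 90° from F; a 64° counterclockwise sweep puts J at bearing 154°, so J = F + 8.6·(cos 154°, sin 154°) = (-47.33, -4.830). Then |CJ| = |J − C| = 47.58.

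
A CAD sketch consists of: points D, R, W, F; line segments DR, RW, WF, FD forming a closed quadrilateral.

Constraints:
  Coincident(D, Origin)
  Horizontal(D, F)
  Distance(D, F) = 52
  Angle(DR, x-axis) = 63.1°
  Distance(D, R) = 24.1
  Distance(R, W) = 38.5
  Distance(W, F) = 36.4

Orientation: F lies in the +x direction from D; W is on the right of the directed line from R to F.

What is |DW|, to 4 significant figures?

25.15

D is at the origin; D and F share the same y with |DF| = 52.0 and F in +x, so F = (52.0, 0). DR runs at 63.1° with |DR| = 24.1, so R = (10.90, 21.49). W is determined by |RW| = 38.5 and |WF| = 36.4 together: it lies at the intersection of circle(R, 38.5) and circle(F, 36.4). With |RF| = 46.38, the foot of the radical line on RF is 24.88 from R and the perpendicular offset is √(38.5² − 24.88²) = 29.38. Taking the right-of-RF solution: W = (19.34, -16.07).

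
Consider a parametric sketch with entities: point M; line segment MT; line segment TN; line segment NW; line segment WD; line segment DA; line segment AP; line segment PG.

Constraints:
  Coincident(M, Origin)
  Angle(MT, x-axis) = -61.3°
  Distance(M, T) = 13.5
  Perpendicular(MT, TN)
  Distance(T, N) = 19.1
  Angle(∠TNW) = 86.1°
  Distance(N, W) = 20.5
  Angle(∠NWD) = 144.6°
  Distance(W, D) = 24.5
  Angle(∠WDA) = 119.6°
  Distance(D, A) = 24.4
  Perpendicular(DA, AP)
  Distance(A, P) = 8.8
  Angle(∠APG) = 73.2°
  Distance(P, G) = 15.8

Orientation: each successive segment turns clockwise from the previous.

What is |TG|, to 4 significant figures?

34.25

M is at the origin; MT runs at -61.3° with length 13.5, so T = (6.483, -11.84). MT ⟂ TN, so TN runs at -151.3°; with |TN| = 19.1, N = (-10.27, -21.01). ∠TNW = 86.1° gives NW at 114.8° from the x-axis; with |NW| = 20.5, W = (-18.87, -2.404). ∠NWD = 144.6° gives WD at 79.40° from the x-axis; with |WD| = 24.5, D = (-14.36, 21.68). ∠WDA = 119.6° gives DA at 19.00° from the x-axis; with |DA| = 24.4, A = (8.708, 29.62). DA ⟂ AP, so AP runs at -71.00°; with |AP| = 8.8, P = (11.57, 21.30). ∠APG = 73.2° gives PG at -177.8° from the x-axis; with |PG| = 15.8, G = (-4.215, 20.69). Then |TG| = |G − T| = 34.25.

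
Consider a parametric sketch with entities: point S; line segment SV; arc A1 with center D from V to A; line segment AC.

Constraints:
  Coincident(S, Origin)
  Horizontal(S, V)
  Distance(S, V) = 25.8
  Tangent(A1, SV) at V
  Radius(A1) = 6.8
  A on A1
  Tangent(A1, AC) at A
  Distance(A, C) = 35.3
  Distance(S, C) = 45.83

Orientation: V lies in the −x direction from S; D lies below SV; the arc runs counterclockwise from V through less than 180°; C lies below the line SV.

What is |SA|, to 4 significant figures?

33.43

Checks: S = (0.00, 0.00) ✓; ∠(DV, VS) = 90.00° ✓; |DV| = 6.800 ✓; |DA| = 6.800 ✓; ∠(DA, AC) = 90.00° ✓; |AC| = 35.30 ✓; |SC| = 45.83 ✓.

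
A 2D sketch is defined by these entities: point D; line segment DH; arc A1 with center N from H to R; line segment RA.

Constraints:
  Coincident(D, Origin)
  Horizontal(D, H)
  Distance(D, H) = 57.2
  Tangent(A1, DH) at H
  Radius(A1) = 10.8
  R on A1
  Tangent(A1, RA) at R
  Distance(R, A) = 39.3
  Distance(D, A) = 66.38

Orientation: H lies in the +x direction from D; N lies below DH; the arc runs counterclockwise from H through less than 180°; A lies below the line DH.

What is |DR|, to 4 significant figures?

47.53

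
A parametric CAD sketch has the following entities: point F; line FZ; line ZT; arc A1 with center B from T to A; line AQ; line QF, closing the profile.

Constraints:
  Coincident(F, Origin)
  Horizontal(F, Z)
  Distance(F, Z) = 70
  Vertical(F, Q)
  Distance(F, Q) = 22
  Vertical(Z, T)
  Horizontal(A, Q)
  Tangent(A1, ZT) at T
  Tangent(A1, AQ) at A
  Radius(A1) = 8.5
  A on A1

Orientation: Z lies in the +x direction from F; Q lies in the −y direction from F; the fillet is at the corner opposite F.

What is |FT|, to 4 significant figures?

71.29

F is at the origin; FZ is horizontal with |FZ| = 70.0 and Z on the +x side, so Z = (70.00, 0.000). F and Q share the same x with |FQ| = 22.0 and Q on the −y side, so Q = (0.000, -22.00). The virtual corner opposite F is at (70.00, -22.00). The tangent condition forces BT to be normal to ZT and since A1 is tangent to AQ there, BA ⟂ AQ, with radius 8.5, so the center B sits 8.5 in from both sides at B = (61.50, -13.50). That places the tangent points at T = (70.00, -13.50) on ZT and A = (61.50, -22.00) on AQ. Then |FT| = |T − F| = 71.29.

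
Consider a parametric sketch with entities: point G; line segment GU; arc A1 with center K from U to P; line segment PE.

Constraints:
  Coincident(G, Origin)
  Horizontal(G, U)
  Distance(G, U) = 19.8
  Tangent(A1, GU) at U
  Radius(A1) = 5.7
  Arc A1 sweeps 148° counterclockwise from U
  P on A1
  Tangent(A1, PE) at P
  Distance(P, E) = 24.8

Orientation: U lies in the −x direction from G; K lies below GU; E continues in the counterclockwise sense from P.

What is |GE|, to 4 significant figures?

23.74

On A1, U sits at bearing 90° from K; a 148° counterclockwise sweep puts P at bearing 238°, so P = K + 5.7·(cos 238°, sin 238°) = (-22.82, -10.53). The tangent condition forces KP to be normal to PE, so PE runs along (−sin 238°, cos 238°); with |PE| = 24.8, E = (-1.789, -23.68). Then |GE| = |E − G| = 23.74.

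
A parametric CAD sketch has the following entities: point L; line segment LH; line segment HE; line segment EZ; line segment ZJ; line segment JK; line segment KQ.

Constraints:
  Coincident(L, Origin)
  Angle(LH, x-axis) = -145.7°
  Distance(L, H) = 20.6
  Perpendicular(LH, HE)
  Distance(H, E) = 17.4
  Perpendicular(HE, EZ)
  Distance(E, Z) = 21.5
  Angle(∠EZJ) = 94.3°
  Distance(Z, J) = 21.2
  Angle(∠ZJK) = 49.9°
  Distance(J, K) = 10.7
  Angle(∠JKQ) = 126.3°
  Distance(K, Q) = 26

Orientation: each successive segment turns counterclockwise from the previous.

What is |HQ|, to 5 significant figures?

31.851

∠ZJK = 49.9° gives JK at -109.90° from the x-axis; with |JK| = 10.7, K = (-3.6932, -5.5683). ∠JKQ = 126.3° gives KQ at -56.200° from the x-axis; with |KQ| = 26.0, Q = (10.770, -27.174). Then |HQ| = |Q − H| = 31.851.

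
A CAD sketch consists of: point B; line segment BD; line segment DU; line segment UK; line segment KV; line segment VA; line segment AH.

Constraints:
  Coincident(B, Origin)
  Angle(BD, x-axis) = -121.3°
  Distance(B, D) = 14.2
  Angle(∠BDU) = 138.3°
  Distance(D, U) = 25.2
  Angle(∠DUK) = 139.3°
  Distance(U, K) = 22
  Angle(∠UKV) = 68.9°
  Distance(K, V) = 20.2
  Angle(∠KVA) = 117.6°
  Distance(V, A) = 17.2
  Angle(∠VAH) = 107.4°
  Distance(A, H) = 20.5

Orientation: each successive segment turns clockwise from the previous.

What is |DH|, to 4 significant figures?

16.67

B is at the origin; BD runs at -121.3° with length 14.2, so D = (-7.377, -12.13). ∠BDU = 138.3° gives DU at -163.0° from the x-axis; with |DU| = 25.2, U = (-31.48, -19.50). ∠DUK = 139.3° gives UK at 156.3° from the x-axis; with |UK| = 22.0, K = (-51.62, -10.66). ∠UKV = 68.9° gives KV at 45.20° from the x-axis; with |KV| = 20.2, V = (-37.39, 3.675). ∠KVA = 117.6° gives VA at -17.20° from the x-axis; with |VA| = 17.2, A = (-20.96, -1.411). ∠VAH = 107.4° gives AH at -89.80° from the x-axis; with |AH| = 20.5, H = (-20.88, -21.91). Then |DH| = |H − D| = 16.67.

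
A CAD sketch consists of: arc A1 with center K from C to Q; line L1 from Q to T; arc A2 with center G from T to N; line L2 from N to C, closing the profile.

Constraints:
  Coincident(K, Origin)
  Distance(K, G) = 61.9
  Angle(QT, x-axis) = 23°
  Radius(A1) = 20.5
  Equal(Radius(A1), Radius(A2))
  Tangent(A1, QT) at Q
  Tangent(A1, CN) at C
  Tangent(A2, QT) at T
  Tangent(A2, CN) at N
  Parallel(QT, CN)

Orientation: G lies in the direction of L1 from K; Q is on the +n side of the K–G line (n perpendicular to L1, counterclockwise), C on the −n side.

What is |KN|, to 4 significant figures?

65.21

The slot axis is L1's direction at 23.0°, so u = (cos 23.0°, sin 23.0°) = (0.9205, 0.3907) and n = (−sin 23.0°, cos 23.0°) = (-0.3907, 0.9205). K is at the origin and G lies 61.9 along u from K, so G = 61.9·u = (56.98, 24.19). Tangency of A1 to both parallel lines with radius 20.5 puts Q and C at K ± 20.5·n: Q = (-8.010, 18.87), C = (8.010, -18.87). Equal radii place T and N the same way about G: T = G + 20.5·n = (48.97, 43.06), N = G − 20.5·n = (64.99, 5.316). Then |KN| = |N − K| = 65.21.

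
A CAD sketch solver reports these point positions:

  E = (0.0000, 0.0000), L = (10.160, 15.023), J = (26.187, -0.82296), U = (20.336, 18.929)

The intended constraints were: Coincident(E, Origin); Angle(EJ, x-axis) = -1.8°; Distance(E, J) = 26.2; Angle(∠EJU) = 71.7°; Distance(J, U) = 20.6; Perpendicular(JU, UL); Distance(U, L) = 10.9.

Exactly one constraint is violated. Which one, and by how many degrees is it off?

Perpendicular(JU, UL) — off by 4.50°.

E = (0.00, 0.00) ✓; EJ at -1.800° ✓; |EJ| = 26.20 ✓; ∠EJU = 71.70° ✓; |JU| = 20.60 ✓; ∠(JU, UL) = 94.50° ✗; |UL| = 10.90 ✓.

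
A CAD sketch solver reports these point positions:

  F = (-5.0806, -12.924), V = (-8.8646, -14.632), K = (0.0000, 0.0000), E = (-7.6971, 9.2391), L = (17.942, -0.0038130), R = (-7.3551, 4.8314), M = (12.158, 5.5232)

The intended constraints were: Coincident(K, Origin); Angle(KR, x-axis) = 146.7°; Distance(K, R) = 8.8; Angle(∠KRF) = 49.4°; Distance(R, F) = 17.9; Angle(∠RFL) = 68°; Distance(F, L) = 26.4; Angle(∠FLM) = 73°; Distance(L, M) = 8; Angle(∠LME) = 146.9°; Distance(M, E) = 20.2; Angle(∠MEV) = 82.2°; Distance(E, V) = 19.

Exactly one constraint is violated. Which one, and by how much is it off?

Distance(E, V) = 19 — off by 4.90.

K = (0.00, 0.00) ✓; KR at 146.7° ✓; |KR| = 8.800 ✓; ∠KRF = 49.40° ✓; |RF| = 17.90 ✓; ∠RFL = 68.00° ✓; |FL| = 26.40 ✓; ∠FLM = 73.00° ✓; |LM| = 8.000 ✓; ∠LME = 146.9° ✓; |ME| = 20.20 ✓; ∠MEV = 82.20° ✓; |EV| = 23.90 ✗.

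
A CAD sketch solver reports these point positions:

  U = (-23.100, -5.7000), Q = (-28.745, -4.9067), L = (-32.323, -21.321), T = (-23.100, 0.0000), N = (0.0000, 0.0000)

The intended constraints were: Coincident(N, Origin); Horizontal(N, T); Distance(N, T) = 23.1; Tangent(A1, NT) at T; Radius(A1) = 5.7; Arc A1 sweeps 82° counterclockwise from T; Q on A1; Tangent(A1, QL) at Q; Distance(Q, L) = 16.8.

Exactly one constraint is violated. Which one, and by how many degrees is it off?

Tangent(A1, QL) at Q — off by 4.30°.

N = (0.00, 0.00) ✓; N.y = 0.00, T.y = 0.00 ✓; |NT| = 23.10 ✓; ∠(UT, TN) = 90.00° ✓; |UT| = 5.700 ✓; bearing(U→Q) − bearing(U→T) = 82.00° ✓; |UQ| = 5.700 ✓; ∠(UQ, QL) = 94.30° ✗; |QL| = 16.80 ✓.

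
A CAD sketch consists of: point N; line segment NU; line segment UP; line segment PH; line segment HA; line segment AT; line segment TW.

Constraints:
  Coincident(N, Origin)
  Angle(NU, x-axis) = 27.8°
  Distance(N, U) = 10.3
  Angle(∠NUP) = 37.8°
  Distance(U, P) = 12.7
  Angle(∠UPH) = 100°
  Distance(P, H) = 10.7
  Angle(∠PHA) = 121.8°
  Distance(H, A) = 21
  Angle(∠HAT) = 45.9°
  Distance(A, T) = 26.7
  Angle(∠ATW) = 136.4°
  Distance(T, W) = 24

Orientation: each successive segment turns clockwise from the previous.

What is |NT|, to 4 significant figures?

11.75

∠PHA = 121.8° gives HA at 107.4° from the x-axis; with |HA| = 21.0, A = (-12.78, 15.94). ∠HAT = 45.9° gives AT at -26.70° from the x-axis; with |AT| = 26.7, T = (11.07, 3.941). Then |NT| = |T − N| = 11.75.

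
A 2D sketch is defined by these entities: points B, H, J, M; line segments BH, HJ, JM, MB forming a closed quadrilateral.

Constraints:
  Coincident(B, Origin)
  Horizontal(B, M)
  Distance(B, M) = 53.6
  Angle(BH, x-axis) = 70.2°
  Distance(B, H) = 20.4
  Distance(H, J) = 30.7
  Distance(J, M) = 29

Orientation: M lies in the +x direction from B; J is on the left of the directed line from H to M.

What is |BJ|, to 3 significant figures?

44.3

B is at the origin; BM is horizontal with |BM| = 53.6 and M in +x, so M = (53.6, 0). BH runs at 70.2° with |BH| = 20.4, so H = (6.91, 19.2). J is determined by |HJ| = 30.7 and |JM| = 29.0 together: it lies at the intersection of circle(H, 30.7) and circle(M, 29.0). With |HM| = 50.5, the foot of the radical line on HM is 26.2 from H and the perpendicular offset is √(30.7² − 26.2²) = 15.9. Taking the left-of-HM solution: J = (37.2, 23.9).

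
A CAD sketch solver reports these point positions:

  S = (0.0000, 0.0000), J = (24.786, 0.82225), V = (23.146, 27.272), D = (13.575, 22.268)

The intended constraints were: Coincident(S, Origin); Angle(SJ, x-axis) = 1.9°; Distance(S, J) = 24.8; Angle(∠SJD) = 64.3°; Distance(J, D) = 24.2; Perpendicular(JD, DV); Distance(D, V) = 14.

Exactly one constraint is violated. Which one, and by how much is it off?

Distance(D, V) = 14 — off by 3.20.

S = (0.00, 0.00) ✓; SJ at 1.900° ✓; |SJ| = 24.80 ✓; ∠SJD = 64.30° ✓; |JD| = 24.20 ✓; ∠(JD, DV) = 90.00° ✓; |DV| = 10.80 ✗.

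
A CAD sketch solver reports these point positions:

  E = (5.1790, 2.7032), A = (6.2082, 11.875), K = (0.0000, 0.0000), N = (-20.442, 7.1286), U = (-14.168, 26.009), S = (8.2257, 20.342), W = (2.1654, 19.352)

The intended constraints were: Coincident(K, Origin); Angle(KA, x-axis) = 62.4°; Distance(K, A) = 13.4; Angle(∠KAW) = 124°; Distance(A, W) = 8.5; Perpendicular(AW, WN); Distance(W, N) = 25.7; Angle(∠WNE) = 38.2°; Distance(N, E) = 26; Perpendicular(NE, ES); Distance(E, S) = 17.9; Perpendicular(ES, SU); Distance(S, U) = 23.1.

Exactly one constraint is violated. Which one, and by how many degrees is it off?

Perpendicular(ES, SU) — off by 4.40°.

K = (0.00, 0.00) ✓; KA at 62.40° ✓; |KA| = 13.40 ✓; ∠KAW = 124.0° ✓; |AW| = 8.500 ✓; ∠(AW, WN) = 90.00° ✓; |WN| = 25.70 ✓; ∠WNE = 38.20° ✓; |NE| = 26.00 ✓; ∠(NE, ES) = 90.00° ✓; |ES| = 17.90 ✓; ∠(ES, SU) = 85.60° ✗; |SU| = 23.10 ✓.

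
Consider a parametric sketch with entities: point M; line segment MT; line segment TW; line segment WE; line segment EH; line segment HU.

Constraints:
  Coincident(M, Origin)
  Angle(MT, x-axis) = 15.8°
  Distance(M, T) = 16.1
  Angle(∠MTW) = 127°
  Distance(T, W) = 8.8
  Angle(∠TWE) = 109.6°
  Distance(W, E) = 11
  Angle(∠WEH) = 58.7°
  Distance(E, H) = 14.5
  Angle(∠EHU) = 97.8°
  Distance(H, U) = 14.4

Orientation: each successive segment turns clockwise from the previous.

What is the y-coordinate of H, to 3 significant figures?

-0.495

M is at the origin; MT runs at 15.8° with length 16.1, so T = (15.5, 4.38). ∠MTW = 127.0° gives TW at -37.2° from the x-axis; with |TW| = 8.8, W = (22.5, -0.937). ∠TWE = 109.6° gives WE at -108° from the x-axis; with |WE| = 11.0, E = (19.2, -11.4). ∠WEH = 58.7° gives EH at 131° from the x-axis; with |EH| = 14.5, H = (9.64, -0.495). So H.y = -0.495.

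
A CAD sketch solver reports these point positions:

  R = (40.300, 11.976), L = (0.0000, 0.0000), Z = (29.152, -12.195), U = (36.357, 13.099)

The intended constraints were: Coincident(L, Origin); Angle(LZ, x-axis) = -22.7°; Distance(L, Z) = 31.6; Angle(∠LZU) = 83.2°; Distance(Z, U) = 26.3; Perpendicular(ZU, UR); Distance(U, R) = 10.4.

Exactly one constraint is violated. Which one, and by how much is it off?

Distance(U, R) = 10.4 — off by 6.30.

L = (0.00, 0.00) ✓; LZ at -22.70° ✓; |LZ| = 31.60 ✓; ∠LZU = 83.20° ✓; |ZU| = 26.30 ✓; ∠(ZU, UR) = 90.00° ✓; |UR| = 4.100 ✗.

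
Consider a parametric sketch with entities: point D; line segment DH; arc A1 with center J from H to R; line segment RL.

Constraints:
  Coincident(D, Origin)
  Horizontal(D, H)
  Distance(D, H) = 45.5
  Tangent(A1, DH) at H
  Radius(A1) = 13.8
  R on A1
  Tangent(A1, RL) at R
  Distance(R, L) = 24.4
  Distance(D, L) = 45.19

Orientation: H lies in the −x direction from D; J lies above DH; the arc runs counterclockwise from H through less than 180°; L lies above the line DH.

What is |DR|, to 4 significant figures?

33.91

D is at the origin; D and H share the same y with |DH| = 45.5 and H on the −x side, so H = (-45.50, 0.000). A1 meets DH tangentially, so JH is at right angles to DH, so J = H + (0, 13.8) = (-45.50, 13.80). Since JR ⟂ RL (tangency), |JL| = √(13.8² + 24.4²) = 28.03 regardless of where R sits on A1. So L lies on both circle(D, 45.19) and circle(J, 28.03); the above-DH intersection is L = (-27.86, 35.58). R is the foot of the tangent from L: R = (-31.89, 11.52).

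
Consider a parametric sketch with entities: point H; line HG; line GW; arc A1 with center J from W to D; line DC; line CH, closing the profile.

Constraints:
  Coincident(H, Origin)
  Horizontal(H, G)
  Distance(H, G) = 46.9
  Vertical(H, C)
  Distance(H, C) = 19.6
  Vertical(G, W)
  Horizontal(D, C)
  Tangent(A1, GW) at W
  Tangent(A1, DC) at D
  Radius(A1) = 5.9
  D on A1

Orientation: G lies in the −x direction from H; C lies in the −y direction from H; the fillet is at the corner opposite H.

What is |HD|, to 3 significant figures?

45.4

The virtual corner opposite H is at (-46.9, -19.6). A1 meets GW tangentially, so JW is at right angles to GW and the tangent condition forces JD to be normal to DC, with radius 5.9, so the center J sits 5.9 in from both sides at J = (-41.0, -13.7). That places the tangent points at W = (-46.9, -13.7) on GW and D = (-41.0, -19.6) on DC. Then |HD| = |D − H| = 45.4.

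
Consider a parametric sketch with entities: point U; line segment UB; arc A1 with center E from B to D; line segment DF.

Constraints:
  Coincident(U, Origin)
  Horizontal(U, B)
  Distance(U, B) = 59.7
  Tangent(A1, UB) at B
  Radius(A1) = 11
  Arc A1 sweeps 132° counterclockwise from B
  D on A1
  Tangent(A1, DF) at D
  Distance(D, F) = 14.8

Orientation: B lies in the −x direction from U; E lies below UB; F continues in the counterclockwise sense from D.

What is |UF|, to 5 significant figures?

64.982

U is at the origin; UB is horizontal with |UB| = 59.7 and B on the −x side, so B = (-59.700, 0.0000). The tangent condition forces EB to be normal to UB, so E = B + (0, -11) = (-59.700, -11.000). On A1, B sits at bearing 90° from E; a 132° counterclockwise sweep puts D at bearing 222°, so D = E + 11.0·(cos 222°, sin 222°) = (-67.875, -18.360). Tangency of A1 to DF means the radius ED is perpendicular to DF, so DF runs along (−sin 222°, cos 222°); with |DF| = 14.8, F = (-57.971, -29.359). Then |UF| = |F − U| = 64.982.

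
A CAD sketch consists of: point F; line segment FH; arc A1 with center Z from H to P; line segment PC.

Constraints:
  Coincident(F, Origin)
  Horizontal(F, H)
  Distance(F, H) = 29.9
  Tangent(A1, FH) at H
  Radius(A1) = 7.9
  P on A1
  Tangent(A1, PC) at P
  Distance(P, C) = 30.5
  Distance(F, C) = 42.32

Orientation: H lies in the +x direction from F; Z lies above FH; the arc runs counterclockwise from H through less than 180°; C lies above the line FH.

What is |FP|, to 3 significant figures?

38.5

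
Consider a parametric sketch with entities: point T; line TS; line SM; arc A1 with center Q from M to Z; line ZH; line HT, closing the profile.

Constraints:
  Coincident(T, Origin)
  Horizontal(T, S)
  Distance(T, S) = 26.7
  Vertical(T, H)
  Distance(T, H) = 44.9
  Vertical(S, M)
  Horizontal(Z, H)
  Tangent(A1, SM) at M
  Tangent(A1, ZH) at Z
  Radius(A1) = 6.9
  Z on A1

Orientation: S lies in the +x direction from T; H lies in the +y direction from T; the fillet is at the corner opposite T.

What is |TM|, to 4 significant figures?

46.44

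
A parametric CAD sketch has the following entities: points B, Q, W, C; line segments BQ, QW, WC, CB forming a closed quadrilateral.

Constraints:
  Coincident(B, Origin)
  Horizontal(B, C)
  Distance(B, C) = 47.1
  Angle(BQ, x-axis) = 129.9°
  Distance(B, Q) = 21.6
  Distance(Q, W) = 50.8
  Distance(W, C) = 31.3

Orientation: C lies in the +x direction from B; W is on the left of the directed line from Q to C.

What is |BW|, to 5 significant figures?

45.775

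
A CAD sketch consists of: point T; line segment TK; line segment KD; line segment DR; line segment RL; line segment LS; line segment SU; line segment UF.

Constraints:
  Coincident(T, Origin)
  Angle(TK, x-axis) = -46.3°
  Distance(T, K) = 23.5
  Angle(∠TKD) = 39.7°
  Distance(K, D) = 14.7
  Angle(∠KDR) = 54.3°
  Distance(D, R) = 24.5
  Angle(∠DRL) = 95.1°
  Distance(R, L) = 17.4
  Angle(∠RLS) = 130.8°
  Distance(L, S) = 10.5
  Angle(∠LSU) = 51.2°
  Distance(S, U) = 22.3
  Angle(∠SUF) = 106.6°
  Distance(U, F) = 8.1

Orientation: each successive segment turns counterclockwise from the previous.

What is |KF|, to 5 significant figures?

19.358

T is at the origin; TK runs at -46.3° with length 23.5, so K = (16.236, -16.990). ∠TKD = 39.7° gives KD at 94.000° from the x-axis; with |KD| = 14.7, D = (15.210, -2.3255). ∠KDR = 54.3° gives DR at -140.30° from the x-axis; with |DR| = 24.5, R = (-3.6400, -17.975). ∠DRL = 95.1° gives RL at -55.400° from the x-axis; with |RL| = 17.4, L = (6.2405, -32.298). ∠RLS = 130.8° gives LS at -6.2000° from the x-axis; with |LS| = 10.5, S = (16.679, -33.432). ∠LSU = 51.2° gives SU at 122.60° from the x-axis; with |SU| = 22.3, U = (4.6645, -14.645). ∠SUF = 106.6° gives UF at -164.00° from the x-axis; with |UF| = 8.1, F = (-3.1217, -16.878). Then |KF| = |F − K| = 19.358.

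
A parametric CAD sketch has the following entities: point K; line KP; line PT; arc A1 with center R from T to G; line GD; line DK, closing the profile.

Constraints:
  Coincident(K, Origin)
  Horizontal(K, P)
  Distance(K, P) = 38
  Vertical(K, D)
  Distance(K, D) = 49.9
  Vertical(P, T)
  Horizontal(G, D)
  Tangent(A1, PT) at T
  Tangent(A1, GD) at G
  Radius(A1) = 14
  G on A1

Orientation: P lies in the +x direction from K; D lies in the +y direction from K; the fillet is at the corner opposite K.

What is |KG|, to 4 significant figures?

55.37

K is at the origin; K and P share the same y with |KP| = 38.0 and P on the +x side, so P = (38.00, 0.000). K and D share the same x with |KD| = 49.9 and D on the +y side, so D = (0.000, 49.90). The virtual corner opposite K is at (38.00, 49.90). Tangency of A1 to PT means the radius RT is perpendicular to PT and since A1 is tangent to GD there, RG ⟂ GD, with radius 14.0, so the center R sits 14.0 in from both sides at R = (24.00, 35.90). That places the tangent points at T = (38.00, 35.90) on PT and G = (24.00, 49.90) on GD. Then |KG| = |G − K| = 55.37.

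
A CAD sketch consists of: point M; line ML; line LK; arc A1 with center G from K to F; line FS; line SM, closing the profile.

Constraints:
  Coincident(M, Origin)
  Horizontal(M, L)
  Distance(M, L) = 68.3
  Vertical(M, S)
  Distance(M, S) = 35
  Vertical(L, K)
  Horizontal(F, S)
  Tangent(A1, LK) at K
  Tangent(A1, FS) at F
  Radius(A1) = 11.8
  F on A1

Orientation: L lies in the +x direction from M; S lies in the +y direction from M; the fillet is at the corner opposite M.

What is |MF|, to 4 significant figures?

66.46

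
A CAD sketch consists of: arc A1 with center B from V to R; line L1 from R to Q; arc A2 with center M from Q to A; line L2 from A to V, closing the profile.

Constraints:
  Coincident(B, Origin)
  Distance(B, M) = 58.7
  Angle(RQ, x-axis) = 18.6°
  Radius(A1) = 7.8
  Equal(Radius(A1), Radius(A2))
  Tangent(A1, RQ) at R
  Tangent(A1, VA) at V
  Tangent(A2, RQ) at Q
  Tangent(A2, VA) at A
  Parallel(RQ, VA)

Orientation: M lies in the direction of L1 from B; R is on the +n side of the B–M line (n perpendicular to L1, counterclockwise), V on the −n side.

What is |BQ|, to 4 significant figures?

59.22

Tangency of A1 to both parallel lines with radius 7.8 puts R and V at B ± 7.8·n: R = (-2.488, 7.393), V = (2.488, -7.393). Equal radii place Q and A the same way about M: Q = M + 7.8·n = (53.15, 26.12), A = M − 7.8·n = (58.12, 11.33). Then |BQ| = |Q − B| = 59.22.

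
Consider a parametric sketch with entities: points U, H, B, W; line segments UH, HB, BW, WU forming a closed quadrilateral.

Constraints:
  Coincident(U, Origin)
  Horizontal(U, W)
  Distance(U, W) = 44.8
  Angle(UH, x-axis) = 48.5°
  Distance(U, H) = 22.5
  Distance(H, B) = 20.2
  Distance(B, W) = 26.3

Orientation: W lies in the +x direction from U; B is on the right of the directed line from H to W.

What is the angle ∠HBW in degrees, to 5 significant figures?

94.195°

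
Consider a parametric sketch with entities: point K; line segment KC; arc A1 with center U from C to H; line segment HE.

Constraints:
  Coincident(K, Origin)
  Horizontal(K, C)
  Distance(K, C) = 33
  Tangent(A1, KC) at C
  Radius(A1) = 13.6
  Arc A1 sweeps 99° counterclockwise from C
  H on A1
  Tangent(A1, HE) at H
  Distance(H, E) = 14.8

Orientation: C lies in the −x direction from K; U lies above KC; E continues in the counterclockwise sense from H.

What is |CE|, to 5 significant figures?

32.318

K is at the origin; KC is horizontal with |KC| = 33.0 and C on the −x side, so C = (-33.000, 0.0000). Since A1 is tangent to KC there, UC ⟂ KC, so U = C + (0, 13.6) = (-33.000, 13.600). On A1, C sits at bearing -90° from U; a 99° counterclockwise sweep puts H at bearing 9°, so H = U + 13.6·(cos 9°, sin 9°) = (-19.567, 15.728). The tangent condition forces UH to be normal to HE, so HE runs along (−sin 9°, cos 9°); with |HE| = 14.8, E = (-21.883, 30.345). Then |CE| = |E − C| = 32.318.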